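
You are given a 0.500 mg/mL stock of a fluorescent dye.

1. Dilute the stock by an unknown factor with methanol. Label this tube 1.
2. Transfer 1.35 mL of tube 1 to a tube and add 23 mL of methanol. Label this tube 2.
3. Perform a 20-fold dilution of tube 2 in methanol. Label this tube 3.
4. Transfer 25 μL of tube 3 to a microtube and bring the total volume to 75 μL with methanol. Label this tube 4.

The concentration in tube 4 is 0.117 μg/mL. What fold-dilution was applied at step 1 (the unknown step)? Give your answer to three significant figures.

Step 1: unknown factor x
Step 2: 1.35 mL + 23 mL = 24.35 mL total → factor 24.35/1.35 = 18.037
Step 3: 20-fold → factor 20
Step 4: 25 μL brought to 75 μL → factor 75/25 = 3
Product of known-step factors = 1082.2
Overall factor = 0.500 mg/mL / (0.117 μg/mL) = 4273.5
x = 4273.5 / 1082.2 = 3.95

3.95-fold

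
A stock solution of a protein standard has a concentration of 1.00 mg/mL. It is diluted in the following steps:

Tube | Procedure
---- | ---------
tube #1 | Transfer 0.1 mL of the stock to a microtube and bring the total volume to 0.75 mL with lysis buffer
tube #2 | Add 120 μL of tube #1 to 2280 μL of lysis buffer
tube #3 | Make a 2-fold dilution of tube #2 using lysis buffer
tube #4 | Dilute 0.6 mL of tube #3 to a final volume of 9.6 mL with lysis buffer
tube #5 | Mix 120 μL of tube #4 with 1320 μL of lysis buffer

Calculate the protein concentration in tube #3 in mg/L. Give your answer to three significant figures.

3.33 mg/L

Step 1: 0.1 mL brought to 0.75 mL → factor 0.75/0.1 = 7.5
Step 2: 120 μL + 2280 μL = 2400 μL total → factor 2400/120 = 20
Step 3: 2-fold → factor 2
Dilution factor through tube #3 = 7.5 × 20 × 2 = 300
[tube #3] = 1.00 mg/mL / 300 = 0.003333 mg/mL = 3.33 mg/L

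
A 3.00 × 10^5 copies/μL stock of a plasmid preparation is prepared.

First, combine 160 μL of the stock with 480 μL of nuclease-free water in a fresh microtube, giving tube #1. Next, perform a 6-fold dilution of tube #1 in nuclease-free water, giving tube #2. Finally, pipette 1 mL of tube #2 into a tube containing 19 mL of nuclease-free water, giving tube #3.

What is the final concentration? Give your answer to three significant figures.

625 copies/μL

Step 1: 160 μL + 480 μL = 640 μL total → factor 640/160 = 4
Step 2: 6-fold → factor 6
Step 3: 1 mL + 19 mL = 20 mL total → factor 20/1 = 20
Overall dilution factor = 4 × 6 × 20 = 480
Final = 3.00 × 10^5 copies/μL / 480 = 625 copies/μL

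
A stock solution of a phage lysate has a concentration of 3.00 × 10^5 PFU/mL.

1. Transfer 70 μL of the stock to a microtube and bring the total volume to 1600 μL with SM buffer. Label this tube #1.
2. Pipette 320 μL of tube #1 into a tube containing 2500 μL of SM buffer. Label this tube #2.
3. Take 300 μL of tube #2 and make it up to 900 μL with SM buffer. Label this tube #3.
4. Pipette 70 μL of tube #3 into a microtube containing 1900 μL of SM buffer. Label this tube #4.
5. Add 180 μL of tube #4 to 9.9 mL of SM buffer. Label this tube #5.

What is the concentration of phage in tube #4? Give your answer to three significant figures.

Step 1: 70 μL brought to 1600 μL → factor 1600/70 = 22.857
Step 2: 320 μL + 2500 μL = 2820 μL total → factor 2820/320 = 8.8125
Step 3: 300 μL brought to 900 μL → factor 900/300 = 3
Step 4: 70 μL + 1900 μL = 1970 μL total → factor 1970/70 = 28.143
Dilution factor through tube #4 = 22.857 × 8.8125 × 3 × 28.143 = 17006
[tube #4] = 3.00 × 10^5 PFU/mL / 17006 = 17.6 PFU/mL

17.6 PFU/mL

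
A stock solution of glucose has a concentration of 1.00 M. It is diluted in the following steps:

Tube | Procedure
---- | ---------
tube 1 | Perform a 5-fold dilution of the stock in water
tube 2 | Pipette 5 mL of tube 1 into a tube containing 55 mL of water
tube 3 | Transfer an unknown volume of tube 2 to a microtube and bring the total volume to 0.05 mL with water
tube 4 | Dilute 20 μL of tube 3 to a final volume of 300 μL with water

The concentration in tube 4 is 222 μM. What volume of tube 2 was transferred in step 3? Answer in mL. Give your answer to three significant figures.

0.00999 mL

Step 1: 5-fold → factor 5
Step 2: 5 mL + 55 mL = 60 mL total → factor 60/5 = 12
Step 3: v brought to 0.05 mL → factor = 0.05 mL/v
Step 4: 20 μL brought to 300 μL → factor 300/20 = 15
Product of known-step factors = 900
Overall factor = 1.00 M / (222 μM) = 4504.5
Step-3 factor = 4504.5 / 900 = 5.005
v = 0.05 mL / 5.005 = 0.00999 mL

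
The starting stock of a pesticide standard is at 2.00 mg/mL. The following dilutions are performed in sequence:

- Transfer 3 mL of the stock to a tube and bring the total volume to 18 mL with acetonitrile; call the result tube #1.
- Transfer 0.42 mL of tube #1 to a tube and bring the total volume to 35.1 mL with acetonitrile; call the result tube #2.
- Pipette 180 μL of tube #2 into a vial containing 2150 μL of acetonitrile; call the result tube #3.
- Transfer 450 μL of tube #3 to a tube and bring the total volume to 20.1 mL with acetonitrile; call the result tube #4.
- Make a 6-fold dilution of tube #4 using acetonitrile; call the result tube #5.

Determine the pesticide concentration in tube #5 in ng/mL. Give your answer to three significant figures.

1.15 ng/mL

Step 1: 3 mL brought to 18 mL → factor 18/3 = 6
Step 2: 0.42 mL brought to 35.1 mL → factor 35.1/0.42 = 83.571
Step 3: 180 μL + 2150 μL = 2330 μL total → factor 2330/180 = 12.944
Step 4: 450 μL brought to 20.1 mL → factor 20100/450 = 44.667
Step 5: 6-fold → factor 6
Overall dilution factor = 6 × 83.571 × 12.944 × 44.667 × 6 = 1.7395 × 10^6
Final = 2.00 mg/mL / 1.7395 × 10^6 = 1.150 × 10^-6 mg/mL = 1.15 ng/mL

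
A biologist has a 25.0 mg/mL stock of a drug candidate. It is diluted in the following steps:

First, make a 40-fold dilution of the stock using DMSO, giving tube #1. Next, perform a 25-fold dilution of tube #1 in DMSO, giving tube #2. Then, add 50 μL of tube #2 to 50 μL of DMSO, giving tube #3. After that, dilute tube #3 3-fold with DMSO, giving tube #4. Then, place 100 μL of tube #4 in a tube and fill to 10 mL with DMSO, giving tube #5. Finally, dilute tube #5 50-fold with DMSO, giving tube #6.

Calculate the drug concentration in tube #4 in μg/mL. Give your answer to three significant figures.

4.17 μg/mL

Step 1: 40-fold → factor 40
Step 2: 25-fold → factor 25
Step 3: 50 μL + 50 μL = 100 μL total → factor 100/50 = 2
Step 4: 3-fold → factor 3
Dilution factor through tube #4 = 40 × 25 × 2 × 3 = 6000
[tube #4] = 25.0 mg/mL / 6000 = 0.004167 mg/mL = 4.17 μg/mL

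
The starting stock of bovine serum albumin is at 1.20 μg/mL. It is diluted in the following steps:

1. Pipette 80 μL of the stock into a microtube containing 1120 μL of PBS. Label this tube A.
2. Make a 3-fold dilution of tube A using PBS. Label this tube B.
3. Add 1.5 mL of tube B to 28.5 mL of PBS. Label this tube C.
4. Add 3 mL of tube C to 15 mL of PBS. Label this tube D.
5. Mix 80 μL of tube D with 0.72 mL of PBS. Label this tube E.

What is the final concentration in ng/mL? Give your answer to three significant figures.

Step 1: 80 μL + 1120 μL = 1200 μL total → factor 1200/80 = 15
Step 2: 3-fold → factor 3
Step 3: 1.5 mL + 28.5 mL = 30 mL total → factor 30/1.5 = 20
Step 4: 3 mL + 15 mL = 18 mL total → factor 18/3 = 6
Step 5: 80 μL + 0.72 mL = 800 μL total → factor 800/80 = 10
Overall dilution factor = 15 × 3 × 20 × 6 × 10 = 54000
Final = 1.20 μg/mL / 54000 = 2.222 × 10^-5 μg/mL = 0.0222 ng/mL

0.0222 ng/mL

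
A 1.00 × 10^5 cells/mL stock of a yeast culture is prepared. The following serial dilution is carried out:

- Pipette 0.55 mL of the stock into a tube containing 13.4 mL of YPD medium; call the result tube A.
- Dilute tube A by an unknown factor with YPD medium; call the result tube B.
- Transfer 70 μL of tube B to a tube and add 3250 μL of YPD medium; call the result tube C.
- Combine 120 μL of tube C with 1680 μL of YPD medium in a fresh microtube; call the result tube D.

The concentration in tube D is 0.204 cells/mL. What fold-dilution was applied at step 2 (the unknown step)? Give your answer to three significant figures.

Step 1: 0.55 mL + 13.4 mL = 13.95 mL total → factor 13.95/0.55 = 25.364
Step 2: unknown factor x
Step 3: 70 μL + 3250 μL = 3320 μL total → factor 3320/70 = 47.429
Step 4: 120 μL + 1680 μL = 1800 μL total → factor 1800/120 = 15
Product of known-step factors = 18044
Overall factor = 1.00 × 10^5 cells/mL / (0.204 cells/mL) = 4.902 × 10^5
x = 4.902 × 10^5 / 18044 = 27.2

27.2-fold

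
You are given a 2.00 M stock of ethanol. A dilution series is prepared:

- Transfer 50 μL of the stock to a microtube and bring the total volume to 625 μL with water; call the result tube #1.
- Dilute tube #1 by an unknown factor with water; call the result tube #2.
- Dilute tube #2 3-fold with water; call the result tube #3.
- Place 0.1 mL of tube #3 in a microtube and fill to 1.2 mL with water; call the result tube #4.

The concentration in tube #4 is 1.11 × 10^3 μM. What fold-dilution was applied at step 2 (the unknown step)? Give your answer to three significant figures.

Step 1: 50 μL brought to 625 μL → factor 625/50 = 12.5
Step 2: unknown factor x
Step 3: 3-fold → factor 3
Step 4: 0.1 mL brought to 1.2 mL → factor 1.2/0.1 = 12
Product of known-step factors = 450
Overall factor = 2.00 M / (1.11 × 10^3 μM) = 1801.8
x = 1801.8 / 450 = 4.00

4.00-fold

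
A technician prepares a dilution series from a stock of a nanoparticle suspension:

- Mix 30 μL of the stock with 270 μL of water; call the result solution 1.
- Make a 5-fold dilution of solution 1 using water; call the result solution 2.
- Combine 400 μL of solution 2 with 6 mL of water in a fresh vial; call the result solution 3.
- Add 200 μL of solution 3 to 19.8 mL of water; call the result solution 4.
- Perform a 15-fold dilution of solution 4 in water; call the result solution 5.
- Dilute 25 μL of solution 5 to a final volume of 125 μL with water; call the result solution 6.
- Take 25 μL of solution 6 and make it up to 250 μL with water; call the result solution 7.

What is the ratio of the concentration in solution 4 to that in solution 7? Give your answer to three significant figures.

750

Step 1: 30 μL + 270 μL = 300 μL total → factor 300/30 = 10
Step 2: 5-fold → factor 5
Step 3: 400 μL + 6 mL = 6400 μL total → factor 6400/400 = 16
Step 4: 200 μL + 19.8 mL = 20000 μL total → factor 20000/200 = 100
Step 5: 15-fold → factor 15
Step 6: 25 μL brought to 125 μL → factor 125/25 = 5
Step 7: 25 μL brought to 250 μL → factor 250/25 = 10
Dilution factor to solution 4 = 80000; to solution 7 = 6 × 10^7
[solution 4]/[solution 7] = (factor to solution 7)/(factor to solution 4) = 6 × 10^7/80000 = 750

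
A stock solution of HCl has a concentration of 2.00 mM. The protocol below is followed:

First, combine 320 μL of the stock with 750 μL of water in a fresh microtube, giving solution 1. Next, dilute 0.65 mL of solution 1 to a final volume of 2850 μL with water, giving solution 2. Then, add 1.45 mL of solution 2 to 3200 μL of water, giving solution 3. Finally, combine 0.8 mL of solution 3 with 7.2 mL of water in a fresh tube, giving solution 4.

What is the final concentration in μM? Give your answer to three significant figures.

4.25 μM

Step 1: 320 μL + 750 μL = 1070 μL total → factor 1070/320 = 3.3438
Step 2: 0.65 mL brought to 2850 μL → factor 2.85/0.65 = 4.3846
Step 3: 1.45 mL + 3200 μL = 4.65 mL total → factor 4.65/1.45 = 3.2069
Step 4: 0.8 mL + 7.2 mL = 8 mL total → factor 8/0.8 = 10
Overall dilution factor = 3.3438 × 4.3846 × 3.2069 × 10 = 470.16
Final = 2.00 mM / 470.16 = 0.004254 mM = 4.25 μM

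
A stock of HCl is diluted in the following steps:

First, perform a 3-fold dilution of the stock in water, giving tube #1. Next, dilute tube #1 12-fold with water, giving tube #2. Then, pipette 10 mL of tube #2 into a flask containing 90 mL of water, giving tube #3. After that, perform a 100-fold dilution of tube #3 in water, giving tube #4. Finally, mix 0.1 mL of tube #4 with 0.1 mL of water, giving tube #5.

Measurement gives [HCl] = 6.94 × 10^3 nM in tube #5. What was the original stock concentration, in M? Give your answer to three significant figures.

Step 1: 3-fold → factor 3
Step 2: 12-fold → factor 12
Step 3: 10 mL + 90 mL = 100 mL total → factor 100/10 = 10
Step 4: 100-fold → factor 100
Step 5: 0.1 mL + 0.1 mL = 0.2 mL total → factor 0.2/0.1 = 2
Overall dilution factor = 3 × 12 × 10 × 100 × 2 = 72000
Stock = 6.94 × 10^3 nM × 72000 = 4.997 × 10^8 nM = 0.500 M

0.500 M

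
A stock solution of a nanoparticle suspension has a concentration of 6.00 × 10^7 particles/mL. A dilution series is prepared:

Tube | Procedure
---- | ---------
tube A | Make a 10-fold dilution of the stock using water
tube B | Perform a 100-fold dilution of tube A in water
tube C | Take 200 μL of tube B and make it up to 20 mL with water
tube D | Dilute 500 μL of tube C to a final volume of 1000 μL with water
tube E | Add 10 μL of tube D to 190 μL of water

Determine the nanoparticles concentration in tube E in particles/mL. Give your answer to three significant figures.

Step 1: 10-fold → factor 10
Step 2: 100-fold → factor 100
Step 3: 200 μL brought to 20 mL → factor 20000/200 = 100
Step 4: 500 μL brought to 1000 μL → factor 1000/500 = 2
Step 5: 10 μL + 190 μL = 200 μL total → factor 200/10 = 20
Overall dilution factor = 10 × 100 × 100 × 2 × 20 = 4 × 10^6
Final = 6.00 × 10^7 particles/mL / 4 × 10^6 = 15.0 particles/mL

15.0 particles/mL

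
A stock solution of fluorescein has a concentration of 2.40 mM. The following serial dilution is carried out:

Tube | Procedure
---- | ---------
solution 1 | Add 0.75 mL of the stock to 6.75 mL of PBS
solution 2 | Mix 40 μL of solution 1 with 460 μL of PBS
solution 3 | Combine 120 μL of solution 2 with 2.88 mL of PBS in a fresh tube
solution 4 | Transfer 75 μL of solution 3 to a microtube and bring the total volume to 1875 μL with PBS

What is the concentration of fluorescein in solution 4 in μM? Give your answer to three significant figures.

Step 1: 0.75 mL + 6.75 mL = 7.5 mL total → factor 7.5/0.75 = 10
Step 2: 40 μL + 460 μL = 500 μL total → factor 500/40 = 12.5
Step 3: 120 μL + 2.88 mL = 3000 μL total → factor 3000/120 = 25
Step 4: 75 μL brought to 1875 μL → factor 1875/75 = 25
Overall dilution factor = 10 × 12.5 × 25 × 25 = 78125
Final = 2.40 mM / 78125 = 3.072 × 10^-5 mM = 0.0307 μM

0.0307 μM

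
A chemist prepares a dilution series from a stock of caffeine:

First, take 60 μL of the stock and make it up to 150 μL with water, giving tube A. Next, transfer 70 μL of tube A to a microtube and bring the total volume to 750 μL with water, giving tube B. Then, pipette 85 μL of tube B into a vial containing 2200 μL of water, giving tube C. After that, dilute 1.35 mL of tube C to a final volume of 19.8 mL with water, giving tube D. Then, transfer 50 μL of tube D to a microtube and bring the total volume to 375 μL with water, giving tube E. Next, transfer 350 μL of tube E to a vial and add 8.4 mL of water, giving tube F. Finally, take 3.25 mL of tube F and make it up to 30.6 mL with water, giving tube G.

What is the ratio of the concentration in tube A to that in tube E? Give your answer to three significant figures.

Step 1: 60 μL brought to 150 μL → factor 150/60 = 2.5
Step 2: 70 μL brought to 750 μL → factor 750/70 = 10.714
Step 3: 85 μL + 2200 μL = 2285 μL total → factor 2285/85 = 26.882
Step 4: 1.35 mL brought to 19.8 mL → factor 19.8/1.35 = 14.667
Step 5: 50 μL brought to 375 μL → factor 375/50 = 7.5
Dilution factor to tube A = 2.5; to tube E = 79207
[tube A]/[tube E] = (factor to tube E)/(factor to tube A) = 79207/2.5 = 3.17 × 10^4

3.17 × 10^4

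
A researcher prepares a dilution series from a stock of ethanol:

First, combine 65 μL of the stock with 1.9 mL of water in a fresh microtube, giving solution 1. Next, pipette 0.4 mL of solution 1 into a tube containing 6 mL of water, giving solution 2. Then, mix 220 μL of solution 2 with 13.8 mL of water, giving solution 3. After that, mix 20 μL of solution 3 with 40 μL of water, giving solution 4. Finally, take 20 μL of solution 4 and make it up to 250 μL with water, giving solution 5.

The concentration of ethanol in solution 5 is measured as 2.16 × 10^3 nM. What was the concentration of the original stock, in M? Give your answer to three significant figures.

2.50 M

Step 1: 65 μL + 1.9 mL = 1965 μL total → factor 1965/65 = 30.231
Step 2: 0.4 mL + 6 mL = 6.4 mL total → factor 6.4/0.4 = 16
Step 3: 220 μL + 13.8 mL = 14020 μL total → factor 14020/220 = 63.727
Step 4: 20 μL + 40 μL = 60 μL total → factor 60/20 = 3
Step 5: 20 μL brought to 250 μL → factor 250/20 = 12.5
Overall dilution factor = 30.231 × 16 × 63.727 × 3 × 12.5 = 1.1559 × 10^6
Stock = 2.16 × 10^3 nM × 1.1559 × 10^6 = 2.497 × 10^9 nM = 2.50 M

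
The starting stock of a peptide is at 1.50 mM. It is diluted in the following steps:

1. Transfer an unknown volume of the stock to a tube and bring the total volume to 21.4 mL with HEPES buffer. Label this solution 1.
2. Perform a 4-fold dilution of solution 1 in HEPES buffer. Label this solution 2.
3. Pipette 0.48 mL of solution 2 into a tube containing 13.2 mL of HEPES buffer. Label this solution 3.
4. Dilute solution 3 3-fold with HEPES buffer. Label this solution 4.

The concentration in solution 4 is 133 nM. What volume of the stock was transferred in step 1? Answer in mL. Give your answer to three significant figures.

0.649 mL

Step 1: v brought to 21.4 mL → factor = 21.4 mL/v
Step 2: 4-fold → factor 4
Step 3: 0.48 mL + 13.2 mL = 13.68 mL total → factor 13.68/0.48 = 28.5
Step 4: 3-fold → factor 3
Product of known-step factors = 342
Overall factor = 1.50 mM / (133 nM) = 11278
Step-1 factor = 11278 / 342 = 32.977
v = 21.4 mL / 32.977 = 0.649 mL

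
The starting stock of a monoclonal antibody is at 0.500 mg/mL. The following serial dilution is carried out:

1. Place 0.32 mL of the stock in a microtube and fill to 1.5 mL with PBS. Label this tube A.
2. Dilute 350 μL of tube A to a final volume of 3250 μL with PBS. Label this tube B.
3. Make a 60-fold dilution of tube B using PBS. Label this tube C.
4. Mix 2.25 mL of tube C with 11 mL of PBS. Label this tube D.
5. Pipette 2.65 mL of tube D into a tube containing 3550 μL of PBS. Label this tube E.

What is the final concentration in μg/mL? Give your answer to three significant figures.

0.0139 μg/mL

Step 1: 0.32 mL brought to 1.5 mL → factor 1.5/0.32 = 4.6875
Step 2: 350 μL brought to 3250 μL → factor 3250/350 = 9.2857
Step 3: 60-fold → factor 60
Step 4: 2.25 mL + 11 mL = 13.25 mL total → factor 13.25/2.25 = 5.8889
Step 5: 2.65 mL + 3550 μL = 6.2 mL total → factor 6.2/2.65 = 2.3396
Overall dilution factor = 4.6875 × 9.2857 × 60 × 5.8889 × 2.3396 = 35982
Final = 0.500 mg/mL / 35982 = 1.390 × 10^-5 mg/mL = 0.0139 μg/mL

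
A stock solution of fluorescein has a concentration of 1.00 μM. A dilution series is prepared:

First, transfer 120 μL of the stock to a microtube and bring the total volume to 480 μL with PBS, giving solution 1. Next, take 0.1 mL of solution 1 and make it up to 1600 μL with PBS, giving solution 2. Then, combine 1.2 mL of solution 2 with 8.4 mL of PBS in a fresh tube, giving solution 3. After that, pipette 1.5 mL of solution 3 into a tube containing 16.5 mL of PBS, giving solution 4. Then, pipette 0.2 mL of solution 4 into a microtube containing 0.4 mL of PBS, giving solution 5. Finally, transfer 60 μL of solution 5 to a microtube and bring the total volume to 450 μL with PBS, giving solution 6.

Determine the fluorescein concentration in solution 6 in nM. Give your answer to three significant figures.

Step 1: 120 μL brought to 480 μL → factor 480/120 = 4
Step 2: 0.1 mL brought to 1600 μL → factor 1.6/0.1 = 16
Step 3: 1.2 mL + 8.4 mL = 9.6 mL total → factor 9.6/1.2 = 8
Step 4: 1.5 mL + 16.5 mL = 18 mL total → factor 18/1.5 = 12
Step 5: 0.2 mL + 0.4 mL = 0.6 mL total → factor 0.6/0.2 = 3
Step 6: 60 μL brought to 450 μL → factor 450/60 = 7.5
Overall dilution factor = 4 × 16 × 8 × 12 × 3 × 7.5 = 1.3824 × 10^5
Final = 1.00 μM / 1.3824 × 10^5 = 7.234 × 10^-6 μM = 0.00723 nM

0.00723 nM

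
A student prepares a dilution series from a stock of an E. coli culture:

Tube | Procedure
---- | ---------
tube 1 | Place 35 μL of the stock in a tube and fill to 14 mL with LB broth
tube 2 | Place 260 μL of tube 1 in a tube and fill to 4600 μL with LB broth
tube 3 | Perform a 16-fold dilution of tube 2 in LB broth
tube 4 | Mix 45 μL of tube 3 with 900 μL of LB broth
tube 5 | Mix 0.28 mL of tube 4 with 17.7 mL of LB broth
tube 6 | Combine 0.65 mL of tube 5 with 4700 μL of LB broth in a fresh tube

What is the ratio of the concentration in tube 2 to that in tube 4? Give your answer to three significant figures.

336

Step 1: 35 μL brought to 14 mL → factor 14000/35 = 400
Step 2: 260 μL brought to 4600 μL → factor 4600/260 = 17.692
Step 3: 16-fold → factor 16
Step 4: 45 μL + 900 μL = 945 μL total → factor 945/45 = 21
Dilution factor to tube 2 = 7076.9; to tube 4 = 2.3778 × 10^6
[tube 2]/[tube 4] = (factor to tube 4)/(factor to tube 2) = 2.3778 × 10^6/7076.9 = 336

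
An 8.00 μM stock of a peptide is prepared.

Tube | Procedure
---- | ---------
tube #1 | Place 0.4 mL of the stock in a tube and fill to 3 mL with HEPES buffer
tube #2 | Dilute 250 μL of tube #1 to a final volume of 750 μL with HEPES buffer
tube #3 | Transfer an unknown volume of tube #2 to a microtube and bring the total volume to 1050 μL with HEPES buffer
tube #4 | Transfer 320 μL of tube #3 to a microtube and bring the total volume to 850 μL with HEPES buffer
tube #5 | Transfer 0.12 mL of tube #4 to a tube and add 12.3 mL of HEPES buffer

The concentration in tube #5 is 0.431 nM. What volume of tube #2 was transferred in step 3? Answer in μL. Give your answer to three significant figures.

Step 1: 0.4 mL brought to 3 mL → factor 3/0.4 = 7.5
Step 2: 250 μL brought to 750 μL → factor 750/250 = 3
Step 3: v brought to 1050 μL → factor = 1050 μL/v
Step 4: 320 μL brought to 850 μL → factor 850/320 = 2.6562
Step 5: 0.12 mL + 12.3 mL = 12.42 mL total → factor 12.42/0.12 = 103.5
Product of known-step factors = 6185.7
Overall factor = 8.00 μM / (0.431 nM) = 18561
Step-3 factor = 18561 / 6185.7 = 3.0007
v = 1050 μL / 3.0007 = 350 μL

350 μL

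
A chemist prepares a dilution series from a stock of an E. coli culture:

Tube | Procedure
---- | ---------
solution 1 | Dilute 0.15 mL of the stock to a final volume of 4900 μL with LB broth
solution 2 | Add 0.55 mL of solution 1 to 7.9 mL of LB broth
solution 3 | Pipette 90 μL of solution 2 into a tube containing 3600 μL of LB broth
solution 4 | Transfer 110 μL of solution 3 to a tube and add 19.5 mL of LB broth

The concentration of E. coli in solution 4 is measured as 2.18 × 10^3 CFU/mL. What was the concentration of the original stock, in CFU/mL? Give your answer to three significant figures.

8.00 × 10^9 CFU/mL

Step 1: 0.15 mL brought to 4900 μL → factor 4.9/0.15 = 32.667
Step 2: 0.55 mL + 7.9 mL = 8.45 mL total → factor 8.45/0.55 = 15.364
Step 3: 90 μL + 3600 μL = 3690 μL total → factor 3690/90 = 41
Step 4: 110 μL + 19.5 mL = 19610 μL total → factor 19610/110 = 178.27
Overall dilution factor = 32.667 × 15.364 × 41 × 178.27 = 3.6683 × 10^6
Stock = 2.18 × 10^3 CFU/mL × 3.6683 × 10^6 = 8.00 × 10^9 CFU/mL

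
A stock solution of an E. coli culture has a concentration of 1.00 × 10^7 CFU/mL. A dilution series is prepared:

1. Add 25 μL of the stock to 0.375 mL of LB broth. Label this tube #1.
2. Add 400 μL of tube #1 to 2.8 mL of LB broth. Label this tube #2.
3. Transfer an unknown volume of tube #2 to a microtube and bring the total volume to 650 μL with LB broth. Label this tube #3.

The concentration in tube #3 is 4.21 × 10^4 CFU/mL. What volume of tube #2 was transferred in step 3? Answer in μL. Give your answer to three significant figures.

Step 1: 25 μL + 0.375 mL = 400 μL total → factor 400/25 = 16
Step 2: 400 μL + 2.8 mL = 3200 μL total → factor 3200/400 = 8
Step 3: v brought to 650 μL → factor = 650 μL/v
Product of known-step factors = 128
Overall factor = 1.00 × 10^7 CFU/mL / (4.21 × 10^4 CFU/mL) = 237.53
Step-3 factor = 237.53 / 128 = 1.8557
v = 650 μL / 1.8557 = 350 μL

350 μL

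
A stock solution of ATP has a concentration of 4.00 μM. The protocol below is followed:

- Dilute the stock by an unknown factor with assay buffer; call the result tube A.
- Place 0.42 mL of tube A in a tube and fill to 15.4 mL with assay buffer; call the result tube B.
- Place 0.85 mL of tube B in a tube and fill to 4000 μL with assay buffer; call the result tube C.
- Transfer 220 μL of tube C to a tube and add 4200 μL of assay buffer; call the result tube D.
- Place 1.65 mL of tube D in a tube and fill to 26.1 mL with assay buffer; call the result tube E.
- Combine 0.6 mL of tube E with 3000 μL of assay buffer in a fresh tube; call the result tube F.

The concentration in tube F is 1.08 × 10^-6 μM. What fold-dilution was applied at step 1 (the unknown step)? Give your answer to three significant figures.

11.3-fold

Step 1: unknown factor x
Step 2: 0.42 mL brought to 15.4 mL → factor 15.4/0.42 = 36.667
Step 3: 0.85 mL brought to 4000 μL → factor 4/0.85 = 4.7059
Step 4: 220 μL + 4200 μL = 4420 μL total → factor 4420/220 = 20.091
Step 5: 1.65 mL brought to 26.1 mL → factor 26.1/1.65 = 15.818
Step 6: 0.6 mL + 3000 μL = 3.6 mL total → factor 3.6/0.6 = 6
Product of known-step factors = 3.2902 × 10^5
Overall factor = 4.00 μM / (1.08 × 10^-6 μM) = 3.7037 × 10^6
x = 3.7037 × 10^6 / 3.2902 × 10^5 = 11.3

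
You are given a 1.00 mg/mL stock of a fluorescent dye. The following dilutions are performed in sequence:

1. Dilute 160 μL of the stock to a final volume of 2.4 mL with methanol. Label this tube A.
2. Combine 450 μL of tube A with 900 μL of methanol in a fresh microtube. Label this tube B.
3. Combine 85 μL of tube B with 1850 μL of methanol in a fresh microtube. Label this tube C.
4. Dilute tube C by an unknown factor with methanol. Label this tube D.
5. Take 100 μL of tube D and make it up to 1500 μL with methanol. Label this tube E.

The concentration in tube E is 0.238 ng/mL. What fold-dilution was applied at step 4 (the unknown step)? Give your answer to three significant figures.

273-fold

Step 1: 160 μL brought to 2.4 mL → factor 2400/160 = 15
Step 2: 450 μL + 900 μL = 1350 μL total → factor 1350/450 = 3
Step 3: 85 μL + 1850 μL = 1935 μL total → factor 1935/85 = 22.765
Step 4: unknown factor x
Step 5: 100 μL brought to 1500 μL → factor 1500/100 = 15
Product of known-step factors = 15366
Overall factor = 1.00 mg/mL / (0.238 ng/mL) = 4.2017 × 10^6
x = 4.2017 × 10^6 / 15366 = 273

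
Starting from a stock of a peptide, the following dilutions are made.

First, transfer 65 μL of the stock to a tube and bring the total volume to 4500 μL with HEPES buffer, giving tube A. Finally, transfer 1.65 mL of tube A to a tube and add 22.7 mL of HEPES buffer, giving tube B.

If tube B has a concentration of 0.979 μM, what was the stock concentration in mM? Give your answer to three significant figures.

1.00 mM

Step 1: 65 μL brought to 4500 μL → factor 4500/65 = 69.231
Step 2: 1.65 mL + 22.7 mL = 24.35 mL total → factor 24.35/1.65 = 14.758
Overall dilution factor = 69.231 × 14.758 = 1021.7
Stock = 0.979 μM × 1021.7 = 1000 μM = 1.00 mM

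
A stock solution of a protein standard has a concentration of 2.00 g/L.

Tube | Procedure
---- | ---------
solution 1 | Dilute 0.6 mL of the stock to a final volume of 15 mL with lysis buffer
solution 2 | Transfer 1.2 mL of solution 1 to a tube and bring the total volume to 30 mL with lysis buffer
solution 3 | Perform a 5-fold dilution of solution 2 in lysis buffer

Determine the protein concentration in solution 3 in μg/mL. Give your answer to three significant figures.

0.640 μg/mL

Step 1: 0.6 mL brought to 15 mL → factor 15/0.6 = 25
Step 2: 1.2 mL brought to 30 mL → factor 30/1.2 = 25
Step 3: 5-fold → factor 5
Overall dilution factor = 25 × 25 × 5 = 3125
Final = 2.00 g/L / 3125 = 0.0006400 g/L = 0.640 μg/mL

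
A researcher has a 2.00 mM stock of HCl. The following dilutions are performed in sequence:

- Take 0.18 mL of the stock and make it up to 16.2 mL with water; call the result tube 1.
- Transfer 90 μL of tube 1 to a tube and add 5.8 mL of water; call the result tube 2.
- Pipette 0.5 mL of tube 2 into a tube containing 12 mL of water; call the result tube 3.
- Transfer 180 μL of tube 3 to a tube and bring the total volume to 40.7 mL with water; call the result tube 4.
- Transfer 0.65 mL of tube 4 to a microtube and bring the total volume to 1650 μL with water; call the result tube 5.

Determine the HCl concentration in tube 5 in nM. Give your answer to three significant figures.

Step 1: 0.18 mL brought to 16.2 mL → factor 16.2/0.18 = 90
Step 2: 90 μL + 5.8 mL = 5890 μL total → factor 5890/90 = 65.444
Step 3: 0.5 mL + 12 mL = 12.5 mL total → factor 12.5/0.5 = 25
Step 4: 180 μL brought to 40.7 mL → factor 40700/180 = 226.11
Step 5: 0.65 mL brought to 1650 μL → factor 1.65/0.65 = 2.5385
Overall dilution factor = 90 × 65.444 × 25 × 226.11 × 2.5385 = 8.4518 × 10^7
Final = 2.00 mM / 8.4518 × 10^7 = 2.366 × 10^-8 mM = 0.0237 nM

0.0237 nM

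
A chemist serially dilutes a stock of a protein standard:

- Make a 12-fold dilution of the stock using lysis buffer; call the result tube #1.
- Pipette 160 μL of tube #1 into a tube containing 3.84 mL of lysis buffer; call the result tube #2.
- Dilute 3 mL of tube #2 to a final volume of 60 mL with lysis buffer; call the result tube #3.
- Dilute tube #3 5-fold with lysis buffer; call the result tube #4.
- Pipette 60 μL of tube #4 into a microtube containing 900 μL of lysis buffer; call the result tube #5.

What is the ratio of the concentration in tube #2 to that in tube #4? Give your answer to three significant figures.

Step 1: 12-fold → factor 12
Step 2: 160 μL + 3.84 mL = 4000 μL total → factor 4000/160 = 25
Step 3: 3 mL brought to 60 mL → factor 60/3 = 20
Step 4: 5-fold → factor 5
Dilution factor to tube #2 = 300; to tube #4 = 30000
[tube #2]/[tube #4] = (factor to tube #4)/(factor to tube #2) = 30000/300 = 100

100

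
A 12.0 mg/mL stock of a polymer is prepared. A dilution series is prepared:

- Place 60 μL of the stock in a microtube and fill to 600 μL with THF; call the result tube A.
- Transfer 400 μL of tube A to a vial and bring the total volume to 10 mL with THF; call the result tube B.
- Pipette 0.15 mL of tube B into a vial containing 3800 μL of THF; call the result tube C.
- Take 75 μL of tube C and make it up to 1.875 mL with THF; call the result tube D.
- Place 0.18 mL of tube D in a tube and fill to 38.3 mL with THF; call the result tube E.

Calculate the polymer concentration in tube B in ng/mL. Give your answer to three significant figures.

4.80 × 10^4 ng/mL

Step 1: 60 μL brought to 600 μL → factor 600/60 = 10
Step 2: 400 μL brought to 10 mL → factor 10000/400 = 25
Dilution factor through tube B = 10 × 25 = 250
[tube B] = 12.0 mg/mL / 250 = 0.04800 mg/mL = 4.80 × 10^4 ng/mL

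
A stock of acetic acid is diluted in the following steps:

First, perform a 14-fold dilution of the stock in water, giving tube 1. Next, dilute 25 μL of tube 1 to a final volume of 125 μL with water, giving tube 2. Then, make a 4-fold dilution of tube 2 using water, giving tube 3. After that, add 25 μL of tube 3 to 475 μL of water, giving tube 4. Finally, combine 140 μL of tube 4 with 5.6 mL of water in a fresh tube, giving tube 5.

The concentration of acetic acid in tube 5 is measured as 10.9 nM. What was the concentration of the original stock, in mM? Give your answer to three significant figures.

2.50 mM

Step 1: 14-fold → factor 14
Step 2: 25 μL brought to 125 μL → factor 125/25 = 5
Step 3: 4-fold → factor 4
Step 4: 25 μL + 475 μL = 500 μL total → factor 500/25 = 20
Step 5: 140 μL + 5.6 mL = 5740 μL total → factor 5740/140 = 41
Overall dilution factor = 14 × 5 × 4 × 20 × 41 = 2.296 × 10^5
Stock = 10.9 nM × 2.296 × 10^5 = 2.503 × 10^6 nM = 2.50 mM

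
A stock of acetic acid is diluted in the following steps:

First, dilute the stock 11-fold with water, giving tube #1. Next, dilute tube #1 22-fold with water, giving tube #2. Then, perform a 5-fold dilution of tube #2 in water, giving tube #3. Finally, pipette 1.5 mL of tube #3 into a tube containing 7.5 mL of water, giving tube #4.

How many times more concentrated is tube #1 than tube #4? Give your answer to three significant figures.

Step 1: 11-fold → factor 11
Step 2: 22-fold → factor 22
Step 3: 5-fold → factor 5
Step 4: 1.5 mL + 7.5 mL = 9 mL total → factor 9/1.5 = 6
Dilution factor to tube #1 = 11; to tube #4 = 7260
[tube #1]/[tube #4] = (factor to tube #4)/(factor to tube #1) = 7260/11 = 660

660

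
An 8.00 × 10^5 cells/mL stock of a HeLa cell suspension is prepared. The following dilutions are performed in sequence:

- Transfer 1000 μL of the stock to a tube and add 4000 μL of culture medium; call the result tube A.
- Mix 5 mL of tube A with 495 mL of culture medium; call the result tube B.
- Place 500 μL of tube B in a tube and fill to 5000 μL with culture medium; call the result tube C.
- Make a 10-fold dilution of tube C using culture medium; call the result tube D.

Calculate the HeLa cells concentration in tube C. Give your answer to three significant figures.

Step 1: 1000 μL + 4000 μL = 5000 μL total → factor 5000/1000 = 5
Step 2: 5 mL + 495 mL = 500 mL total → factor 500/5 = 100
Step 3: 500 μL brought to 5000 μL → factor 5000/500 = 10
Dilution factor through tube C = 5 × 100 × 10 = 5000
[tube C] = 8.00 × 10^5 cells/mL / 5000 = 160 cells/mL

160 cells/mL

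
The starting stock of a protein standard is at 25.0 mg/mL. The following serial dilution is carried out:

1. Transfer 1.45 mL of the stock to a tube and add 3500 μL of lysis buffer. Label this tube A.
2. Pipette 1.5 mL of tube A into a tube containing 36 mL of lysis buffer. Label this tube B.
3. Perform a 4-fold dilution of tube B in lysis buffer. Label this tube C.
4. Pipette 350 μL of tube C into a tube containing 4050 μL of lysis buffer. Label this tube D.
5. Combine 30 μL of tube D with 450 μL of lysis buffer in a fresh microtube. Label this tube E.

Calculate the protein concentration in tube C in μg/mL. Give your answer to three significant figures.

73.2 μg/mL

Step 1: 1.45 mL + 3500 μL = 4.95 mL total → factor 4.95/1.45 = 3.4138
Step 2: 1.5 mL + 36 mL = 37.5 mL total → factor 37.5/1.5 = 25
Step 3: 4-fold → factor 4
Dilution factor through tube C = 3.4138 × 25 × 4 = 341.38
[tube C] = 25.0 mg/mL / 341.38 = 0.07323 mg/mL = 73.2 μg/mL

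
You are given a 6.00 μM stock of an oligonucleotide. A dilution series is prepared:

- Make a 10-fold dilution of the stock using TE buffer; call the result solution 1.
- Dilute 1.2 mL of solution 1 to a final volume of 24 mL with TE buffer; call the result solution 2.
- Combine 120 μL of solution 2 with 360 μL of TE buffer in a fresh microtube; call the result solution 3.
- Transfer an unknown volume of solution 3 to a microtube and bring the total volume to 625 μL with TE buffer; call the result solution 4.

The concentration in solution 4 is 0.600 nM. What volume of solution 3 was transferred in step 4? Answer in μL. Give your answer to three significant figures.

50.0 μL

Step 1: 10-fold → factor 10
Step 2: 1.2 mL brought to 24 mL → factor 24/1.2 = 20
Step 3: 120 μL + 360 μL = 480 μL total → factor 480/120 = 4
Step 4: v brought to 625 μL → factor = 625 μL/v
Product of known-step factors = 800
Overall factor = 6.00 μM / (0.600 nM) = 10000
Step-4 factor = 10000 / 800 = 12.5
v = 625 μL / 12.5 = 50.0 μL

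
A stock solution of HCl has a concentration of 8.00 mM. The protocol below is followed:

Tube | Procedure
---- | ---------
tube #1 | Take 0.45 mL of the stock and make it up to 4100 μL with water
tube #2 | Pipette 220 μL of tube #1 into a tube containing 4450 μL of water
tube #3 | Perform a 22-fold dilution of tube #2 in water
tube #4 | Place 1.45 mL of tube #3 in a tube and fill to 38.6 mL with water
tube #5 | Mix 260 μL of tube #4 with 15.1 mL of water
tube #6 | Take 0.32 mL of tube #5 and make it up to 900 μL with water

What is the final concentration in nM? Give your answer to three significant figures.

0.425 nM

Step 1: 0.45 mL brought to 4100 μL → factor 4.1/0.45 = 9.1111
Step 2: 220 μL + 4450 μL = 4670 μL total → factor 4670/220 = 21.227
Step 3: 22-fold → factor 22
Step 4: 1.45 mL brought to 38.6 mL → factor 38.6/1.45 = 26.621
Step 5: 260 μL + 15.1 mL = 15360 μL total → factor 15360/260 = 59.077
Step 6: 0.32 mL brought to 900 μL → factor 0.9/0.32 = 2.8125
Overall dilution factor = 9.1111 × 21.227 × 22 × 26.621 × 59.077 × 2.8125 = 1.882 × 10^7
Final = 8.00 mM / 1.882 × 10^7 = 4.251 × 10^-7 mM = 0.425 nM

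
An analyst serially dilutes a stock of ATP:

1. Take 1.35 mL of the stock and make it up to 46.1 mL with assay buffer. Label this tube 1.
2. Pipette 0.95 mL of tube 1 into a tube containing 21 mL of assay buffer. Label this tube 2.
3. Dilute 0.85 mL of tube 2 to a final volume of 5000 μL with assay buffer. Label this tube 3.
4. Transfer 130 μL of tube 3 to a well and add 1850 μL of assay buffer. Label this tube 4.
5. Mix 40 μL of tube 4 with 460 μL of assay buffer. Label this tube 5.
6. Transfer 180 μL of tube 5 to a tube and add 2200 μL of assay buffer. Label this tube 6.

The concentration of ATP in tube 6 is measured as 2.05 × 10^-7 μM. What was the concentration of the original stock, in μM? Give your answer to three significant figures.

Step 1: 1.35 mL brought to 46.1 mL → factor 46.1/1.35 = 34.148
Step 2: 0.95 mL + 21 mL = 21.95 mL total → factor 21.95/0.95 = 23.105
Step 3: 0.85 mL brought to 5000 μL → factor 5/0.85 = 5.8824
Step 4: 130 μL + 1850 μL = 1980 μL total → factor 1980/130 = 15.231
Step 5: 40 μL + 460 μL = 500 μL total → factor 500/40 = 12.5
Step 6: 180 μL + 2200 μL = 2380 μL total → factor 2380/180 = 13.222
Overall dilution factor = 34.148 × 23.105 × 5.8824 × 15.231 × 12.5 × 13.222 = 1.1683 × 10^7
Stock = 2.05 × 10^-7 μM × 1.1683 × 10^7 = 2.40 μM

2.40 μM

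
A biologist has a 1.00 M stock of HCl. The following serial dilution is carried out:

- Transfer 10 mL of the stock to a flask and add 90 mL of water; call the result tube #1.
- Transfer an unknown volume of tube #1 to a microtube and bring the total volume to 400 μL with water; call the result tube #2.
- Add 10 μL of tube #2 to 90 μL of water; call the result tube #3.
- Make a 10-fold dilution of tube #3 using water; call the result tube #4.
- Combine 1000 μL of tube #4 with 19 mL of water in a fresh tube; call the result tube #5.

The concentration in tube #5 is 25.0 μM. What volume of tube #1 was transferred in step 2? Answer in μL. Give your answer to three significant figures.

Step 1: 10 mL + 90 mL = 100 mL total → factor 100/10 = 10
Step 2: v brought to 400 μL → factor = 400 μL/v
Step 3: 10 μL + 90 μL = 100 μL total → factor 100/10 = 10
Step 4: 10-fold → factor 10
Step 5: 1000 μL + 19 mL = 20000 μL total → factor 20000/1000 = 20
Product of known-step factors = 20000
Overall factor = 1.00 M / (25.0 μM) = 40000
Step-2 factor = 40000 / 20000 = 2
v = 400 μL / 2 = 200 μL

200 μL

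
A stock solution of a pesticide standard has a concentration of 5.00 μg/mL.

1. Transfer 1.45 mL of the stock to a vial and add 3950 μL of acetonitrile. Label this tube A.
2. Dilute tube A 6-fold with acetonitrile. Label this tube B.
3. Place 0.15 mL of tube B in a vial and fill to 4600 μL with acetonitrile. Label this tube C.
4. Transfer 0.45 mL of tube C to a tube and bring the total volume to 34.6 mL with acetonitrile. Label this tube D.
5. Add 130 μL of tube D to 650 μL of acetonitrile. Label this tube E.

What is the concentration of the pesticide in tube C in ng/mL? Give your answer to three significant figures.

7.30 ng/mL

Step 1: 1.45 mL + 3950 μL = 5.4 mL total → factor 5.4/1.45 = 3.7241
Step 2: 6-fold → factor 6
Step 3: 0.15 mL brought to 4600 μL → factor 4.6/0.15 = 30.667
Dilution factor through tube C = 3.7241 × 6 × 30.667 = 685.24
[tube C] = 5.00 μg/mL / 685.24 = 0.007297 μg/mL = 7.30 ng/mL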